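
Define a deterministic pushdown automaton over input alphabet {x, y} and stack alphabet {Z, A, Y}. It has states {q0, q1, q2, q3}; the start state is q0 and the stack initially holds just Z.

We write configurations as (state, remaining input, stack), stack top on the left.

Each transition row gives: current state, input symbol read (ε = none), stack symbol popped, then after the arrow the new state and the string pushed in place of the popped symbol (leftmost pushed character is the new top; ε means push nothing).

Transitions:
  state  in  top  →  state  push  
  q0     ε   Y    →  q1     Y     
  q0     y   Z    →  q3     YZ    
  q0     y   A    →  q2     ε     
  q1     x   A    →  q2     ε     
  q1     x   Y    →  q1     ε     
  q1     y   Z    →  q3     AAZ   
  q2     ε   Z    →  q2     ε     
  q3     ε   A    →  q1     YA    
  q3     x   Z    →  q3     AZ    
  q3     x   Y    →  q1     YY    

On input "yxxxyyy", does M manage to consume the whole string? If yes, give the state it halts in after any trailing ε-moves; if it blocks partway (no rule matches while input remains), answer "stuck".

(q0, yxxxyyy, Z) ⊢ (q3, xxxyyy, YZ) ⊢ (q1, xxyyy, YYZ) ⊢ (q1, xyyy, YZ) ⊢ (q1, yyy, Z) ⊢ (q3, yy, AAZ) ⊢ (q1, yy, YAAZ)
No transition for (q1, y, top Y); M blocks with input yy remaining.

stuck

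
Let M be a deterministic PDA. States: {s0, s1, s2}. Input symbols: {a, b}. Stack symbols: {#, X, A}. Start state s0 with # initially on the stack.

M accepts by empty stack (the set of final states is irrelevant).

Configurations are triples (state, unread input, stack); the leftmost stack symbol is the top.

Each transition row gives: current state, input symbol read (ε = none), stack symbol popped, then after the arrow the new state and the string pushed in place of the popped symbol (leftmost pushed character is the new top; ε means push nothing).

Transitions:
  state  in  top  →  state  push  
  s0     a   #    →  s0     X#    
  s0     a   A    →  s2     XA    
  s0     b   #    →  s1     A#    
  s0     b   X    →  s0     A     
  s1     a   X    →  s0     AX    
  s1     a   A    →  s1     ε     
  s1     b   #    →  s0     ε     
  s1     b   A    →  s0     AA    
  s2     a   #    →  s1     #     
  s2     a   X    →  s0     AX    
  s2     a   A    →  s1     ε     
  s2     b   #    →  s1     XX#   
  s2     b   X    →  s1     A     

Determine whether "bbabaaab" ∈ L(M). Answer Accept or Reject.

(s0, bbabaaab, #)
  read b, top #: go to s1, push A# → (s1, babaaab, A#)
  read b, top A: go to s0, push AA → (s0, abaaab, AA#)
  read a, top A: go to s2, push XA → (s2, baaab, XAA#)
  read b, top X: go to s1, push A → (s1, aaab, AAA#)
  read a, top A: go to s1, push ε → (s1, aab, AA#)
  read a, top A: go to s1, push ε → (s1, ab, A#)
  read a, top A: go to s1, push ε → (s1, b, #)
  read b, top #: go to s0, push ε → (s0, ε, ε)
All input consumed and the stack is empty.

Accept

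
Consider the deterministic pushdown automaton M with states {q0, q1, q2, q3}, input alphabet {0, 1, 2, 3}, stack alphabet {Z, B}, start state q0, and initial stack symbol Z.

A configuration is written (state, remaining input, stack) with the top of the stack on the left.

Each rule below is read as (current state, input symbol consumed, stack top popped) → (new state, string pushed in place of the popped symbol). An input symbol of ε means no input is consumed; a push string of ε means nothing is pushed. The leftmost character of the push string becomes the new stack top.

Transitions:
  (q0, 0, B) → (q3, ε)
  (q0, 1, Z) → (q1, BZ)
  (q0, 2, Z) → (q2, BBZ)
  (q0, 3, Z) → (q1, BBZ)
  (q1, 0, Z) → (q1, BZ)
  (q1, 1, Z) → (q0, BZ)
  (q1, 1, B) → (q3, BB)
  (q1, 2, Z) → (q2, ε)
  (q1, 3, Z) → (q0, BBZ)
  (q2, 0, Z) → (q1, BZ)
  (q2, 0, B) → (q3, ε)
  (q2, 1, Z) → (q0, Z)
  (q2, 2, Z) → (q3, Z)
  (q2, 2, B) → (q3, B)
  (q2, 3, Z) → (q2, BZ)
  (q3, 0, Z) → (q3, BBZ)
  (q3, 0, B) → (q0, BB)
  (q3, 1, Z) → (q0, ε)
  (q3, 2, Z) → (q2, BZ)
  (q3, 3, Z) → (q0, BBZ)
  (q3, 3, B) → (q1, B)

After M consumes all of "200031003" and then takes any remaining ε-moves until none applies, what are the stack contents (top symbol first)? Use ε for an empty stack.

BBZ

(q0, 200031003, Z)
  read 2, top Z: go to q2, push BBZ → (q2, 00031003, BBZ)
  read 0, top B: go to q3, push ε → (q3, 0031003, BZ)
  read 0, top B: go to q0, push BB → (q0, 031003, BBZ)
  read 0, top B: go to q3, push ε → (q3, 31003, BZ)
  read 3, top B: go to q1, push B → (q1, 1003, BZ)
  read 1, top B: go to q3, push BB → (q3, 003, BBZ)
  read 0, top B: go to q0, push BB → (q0, 03, BBBZ)
  read 0, top B: go to q3, push ε → (q3, 3, BBZ)
  read 3, top B: go to q1, push B → (q1, ε, BBZ)
All input consumed in state q1 with stack BBZ.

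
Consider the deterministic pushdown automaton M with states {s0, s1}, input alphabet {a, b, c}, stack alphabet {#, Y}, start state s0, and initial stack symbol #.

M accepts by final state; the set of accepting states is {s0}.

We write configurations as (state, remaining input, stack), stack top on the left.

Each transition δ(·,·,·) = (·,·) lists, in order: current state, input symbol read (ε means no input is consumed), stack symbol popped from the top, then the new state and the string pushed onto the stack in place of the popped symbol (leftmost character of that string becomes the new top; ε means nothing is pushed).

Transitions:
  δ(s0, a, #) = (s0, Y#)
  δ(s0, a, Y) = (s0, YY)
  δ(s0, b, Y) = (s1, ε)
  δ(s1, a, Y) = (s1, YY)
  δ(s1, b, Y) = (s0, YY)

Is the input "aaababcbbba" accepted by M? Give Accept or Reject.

(s0, aaababcbbba, #)
  read a, top #: go to s0, push Y# → (s0, aababcbbba, Y#)
  read a, top Y: go to s0, push YY → (s0, ababcbbba, YY#)
  read a, top Y: go to s0, push YY → (s0, babcbbba, YYY#)
  read b, top Y: go to s1, push ε → (s1, abcbbba, YY#)
  read a, top Y: go to s1, push YY → (s1, bcbbba, YYY#)
  read b, top Y: go to s0, push YY → (s0, cbbba, YYYY#)
No transition applies at (s0, cbbba, YYYY#); input not fully consumed.

Reject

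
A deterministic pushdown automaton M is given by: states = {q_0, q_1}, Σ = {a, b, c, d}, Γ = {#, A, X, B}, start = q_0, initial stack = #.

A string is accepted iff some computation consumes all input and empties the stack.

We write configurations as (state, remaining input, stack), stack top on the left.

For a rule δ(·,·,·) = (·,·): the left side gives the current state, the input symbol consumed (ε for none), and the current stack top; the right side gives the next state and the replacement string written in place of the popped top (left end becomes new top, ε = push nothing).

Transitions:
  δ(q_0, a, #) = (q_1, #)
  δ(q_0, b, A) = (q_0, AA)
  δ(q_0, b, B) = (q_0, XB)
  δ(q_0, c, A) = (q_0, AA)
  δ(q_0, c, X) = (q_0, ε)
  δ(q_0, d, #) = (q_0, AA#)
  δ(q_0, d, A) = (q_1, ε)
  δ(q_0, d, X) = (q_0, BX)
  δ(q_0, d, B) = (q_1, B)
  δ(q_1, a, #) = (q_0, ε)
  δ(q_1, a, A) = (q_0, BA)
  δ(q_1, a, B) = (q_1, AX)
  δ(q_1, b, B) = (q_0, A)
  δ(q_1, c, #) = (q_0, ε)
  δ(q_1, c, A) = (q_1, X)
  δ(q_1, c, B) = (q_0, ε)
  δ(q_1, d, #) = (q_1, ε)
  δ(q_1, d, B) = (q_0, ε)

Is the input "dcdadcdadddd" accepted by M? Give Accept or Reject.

(q_0, dcdadcdadddd, #) ⊢ (q_0, cdadcdadddd, AA#) ⊢ (q_0, dadcdadddd, AAA#) ⊢ (q_1, adcdadddd, AA#) ⊢ (q_0, dcdadddd, BAA#) ⊢ (q_1, cdadddd, BAA#) ⊢ (q_0, dadddd, AA#) ⊢ (q_1, adddd, A#) ⊢ (q_0, dddd, BA#) ⊢ (q_1, ddd, BA#) ⊢ (q_0, dd, A#) ⊢ (q_1, d, #) ⊢ (q_1, ε, ε)
All input consumed and the stack is empty.

Accept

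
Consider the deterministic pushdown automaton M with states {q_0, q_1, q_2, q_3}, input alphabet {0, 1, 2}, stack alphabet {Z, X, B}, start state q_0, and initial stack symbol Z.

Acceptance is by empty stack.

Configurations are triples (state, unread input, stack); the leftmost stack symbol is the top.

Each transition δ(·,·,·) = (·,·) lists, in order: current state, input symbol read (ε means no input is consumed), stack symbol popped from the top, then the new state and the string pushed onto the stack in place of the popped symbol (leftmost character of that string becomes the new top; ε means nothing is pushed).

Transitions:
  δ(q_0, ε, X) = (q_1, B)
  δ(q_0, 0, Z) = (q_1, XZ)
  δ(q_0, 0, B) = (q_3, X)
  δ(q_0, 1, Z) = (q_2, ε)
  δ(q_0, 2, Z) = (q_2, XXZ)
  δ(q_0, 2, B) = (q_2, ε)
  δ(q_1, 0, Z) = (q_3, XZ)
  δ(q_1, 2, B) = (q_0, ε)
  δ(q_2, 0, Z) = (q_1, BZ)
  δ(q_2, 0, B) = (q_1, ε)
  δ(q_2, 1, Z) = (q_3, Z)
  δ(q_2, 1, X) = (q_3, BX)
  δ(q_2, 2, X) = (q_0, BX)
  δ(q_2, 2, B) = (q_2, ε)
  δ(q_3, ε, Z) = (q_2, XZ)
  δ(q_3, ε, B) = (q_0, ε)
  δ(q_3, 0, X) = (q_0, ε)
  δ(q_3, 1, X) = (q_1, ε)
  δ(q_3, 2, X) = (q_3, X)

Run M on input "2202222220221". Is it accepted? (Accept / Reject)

(q_0, 2202222220221, Z)
  read 2, top Z: go to q_2, push XXZ → (q_2, 202222220221, XXZ)
  read 2, top X: go to q_0, push BX → (q_0, 02222220221, BXXZ)
  read 0, top B: go to q_3, push X → (q_3, 2222220221, XXXZ)
  read 2, top X: go to q_3, push X → (q_3, 222220221, XXXZ)
  read 2, top X: go to q_3, push X → (q_3, 22220221, XXXZ)
  read 2, top X: go to q_3, push X → (q_3, 2220221, XXXZ)
  read 2, top X: go to q_3, push X → (q_3, 220221, XXXZ)
  read 2, top X: go to q_3, push X → (q_3, 20221, XXXZ)
  read 2, top X: go to q_3, push X → (q_3, 0221, XXXZ)
  read 0, top X: go to q_0, push ε → (q_0, 221, XXZ)
  ε-move, top X: go to q_1, push B → (q_1, 221, BXZ)
  read 2, top B: go to q_0, push ε → (q_0, 21, XZ)
  ε-move, top X: go to q_1, push B → (q_1, 21, BZ)
  read 2, top B: go to q_0, push ε → (q_0, 1, Z)
  read 1, top Z: go to q_2, push ε → (q_2, ε, ε)
All input consumed and the stack is empty.

Accept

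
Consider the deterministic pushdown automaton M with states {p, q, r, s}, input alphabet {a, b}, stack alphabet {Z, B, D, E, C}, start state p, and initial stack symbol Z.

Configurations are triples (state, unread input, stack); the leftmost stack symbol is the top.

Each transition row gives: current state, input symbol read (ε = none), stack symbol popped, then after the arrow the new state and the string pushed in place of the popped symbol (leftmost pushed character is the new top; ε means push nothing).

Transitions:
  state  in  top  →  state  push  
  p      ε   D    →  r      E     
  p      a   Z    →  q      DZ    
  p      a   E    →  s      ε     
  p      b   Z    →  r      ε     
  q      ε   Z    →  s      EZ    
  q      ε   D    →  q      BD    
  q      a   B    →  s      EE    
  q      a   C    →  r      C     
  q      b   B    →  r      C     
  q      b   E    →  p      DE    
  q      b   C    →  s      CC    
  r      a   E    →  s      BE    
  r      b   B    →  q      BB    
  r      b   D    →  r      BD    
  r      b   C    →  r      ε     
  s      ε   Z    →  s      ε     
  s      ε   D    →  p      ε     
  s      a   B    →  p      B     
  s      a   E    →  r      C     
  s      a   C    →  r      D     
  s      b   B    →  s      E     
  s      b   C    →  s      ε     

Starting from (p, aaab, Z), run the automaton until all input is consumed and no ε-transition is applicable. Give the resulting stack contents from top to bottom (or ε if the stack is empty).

(p, aaab, Z)
  read a, top Z: go to q, push DZ → (q, aab, DZ)
  ε-move, top D: go to q, push BD → (q, aab, BDZ)
  read a, top B: go to s, push EE → (s, ab, EEDZ)
  read a, top E: go to r, push C → (r, b, CEDZ)
  read b, top C: go to r, push ε → (r, ε, EDZ)
All input consumed in state r with stack EDZ.

EDZ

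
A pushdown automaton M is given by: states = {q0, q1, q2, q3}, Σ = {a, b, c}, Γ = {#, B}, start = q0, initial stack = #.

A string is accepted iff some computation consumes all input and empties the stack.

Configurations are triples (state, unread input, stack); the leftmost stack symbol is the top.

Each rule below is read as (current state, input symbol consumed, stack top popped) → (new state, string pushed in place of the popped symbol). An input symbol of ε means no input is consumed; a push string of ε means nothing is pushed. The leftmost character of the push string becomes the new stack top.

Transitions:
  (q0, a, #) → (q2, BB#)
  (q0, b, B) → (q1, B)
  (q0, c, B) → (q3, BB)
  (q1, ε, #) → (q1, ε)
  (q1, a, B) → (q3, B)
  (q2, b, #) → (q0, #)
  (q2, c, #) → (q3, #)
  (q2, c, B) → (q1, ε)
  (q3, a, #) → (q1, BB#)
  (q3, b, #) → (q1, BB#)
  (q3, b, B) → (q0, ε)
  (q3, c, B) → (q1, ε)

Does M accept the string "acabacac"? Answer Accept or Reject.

One accepting computation: (q0, acabacac, #) ⊢ (q2, cabacac, BB#) ⊢ (q1, abacac, B#) ⊢ (q3, bacac, B#) ⊢ (q0, acac, #) ⊢ (q2, cac, BB#) ⊢ (q1, ac, B#) ⊢ (q3, c, B#) ⊢ (q1, ε, #) ⊢ (q1, ε, ε)
All input consumed and the stack is empty.

Accept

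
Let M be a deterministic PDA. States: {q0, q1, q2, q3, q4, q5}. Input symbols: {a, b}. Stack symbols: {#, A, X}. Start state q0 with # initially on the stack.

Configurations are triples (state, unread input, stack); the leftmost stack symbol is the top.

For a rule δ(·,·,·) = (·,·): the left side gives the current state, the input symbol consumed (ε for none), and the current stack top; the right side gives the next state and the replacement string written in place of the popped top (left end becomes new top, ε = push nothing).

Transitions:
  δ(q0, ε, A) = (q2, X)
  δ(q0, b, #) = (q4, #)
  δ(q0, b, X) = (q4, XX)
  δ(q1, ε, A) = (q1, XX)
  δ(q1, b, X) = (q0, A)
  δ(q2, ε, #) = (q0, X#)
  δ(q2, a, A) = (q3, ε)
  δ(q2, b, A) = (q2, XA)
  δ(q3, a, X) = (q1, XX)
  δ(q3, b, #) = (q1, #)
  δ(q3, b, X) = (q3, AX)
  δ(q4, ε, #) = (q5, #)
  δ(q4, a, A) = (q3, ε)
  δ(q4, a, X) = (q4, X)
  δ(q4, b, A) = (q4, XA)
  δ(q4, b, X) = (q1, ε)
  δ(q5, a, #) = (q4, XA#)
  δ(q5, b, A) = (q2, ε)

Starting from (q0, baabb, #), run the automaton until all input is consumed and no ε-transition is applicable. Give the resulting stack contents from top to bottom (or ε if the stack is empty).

XX#

(q0, baabb, #) ⊢ (q4, aabb, #) ⊢ (q5, aabb, #) ⊢ (q4, abb, XA#) ⊢ (q4, bb, XA#) ⊢ (q1, b, A#) ⊢ (q1, b, XX#) ⊢ (q0, ε, AX#) ⊢ (q2, ε, XX#)
All input consumed in state q2 with stack XX#.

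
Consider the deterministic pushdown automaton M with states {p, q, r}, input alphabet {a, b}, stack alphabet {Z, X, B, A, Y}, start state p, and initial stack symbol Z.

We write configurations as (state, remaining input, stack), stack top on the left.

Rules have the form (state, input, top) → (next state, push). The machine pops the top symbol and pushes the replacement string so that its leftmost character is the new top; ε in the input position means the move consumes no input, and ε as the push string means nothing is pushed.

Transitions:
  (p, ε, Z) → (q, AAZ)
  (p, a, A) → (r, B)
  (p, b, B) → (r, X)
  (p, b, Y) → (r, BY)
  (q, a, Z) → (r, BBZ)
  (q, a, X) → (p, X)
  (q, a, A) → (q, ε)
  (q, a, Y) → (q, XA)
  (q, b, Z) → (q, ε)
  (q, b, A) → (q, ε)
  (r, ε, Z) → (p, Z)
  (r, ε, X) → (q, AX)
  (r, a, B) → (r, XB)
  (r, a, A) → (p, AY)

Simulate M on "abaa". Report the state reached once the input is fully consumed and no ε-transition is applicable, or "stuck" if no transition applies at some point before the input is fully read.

q

(p, abaa, Z) ⊢ (q, abaa, AAZ) ⊢ (q, baa, AZ) ⊢ (q, aa, Z) ⊢ (r, a, BBZ) ⊢ (r, ε, XBBZ) ⊢ (q, ε, AXBBZ)
All input consumed; M is in state q.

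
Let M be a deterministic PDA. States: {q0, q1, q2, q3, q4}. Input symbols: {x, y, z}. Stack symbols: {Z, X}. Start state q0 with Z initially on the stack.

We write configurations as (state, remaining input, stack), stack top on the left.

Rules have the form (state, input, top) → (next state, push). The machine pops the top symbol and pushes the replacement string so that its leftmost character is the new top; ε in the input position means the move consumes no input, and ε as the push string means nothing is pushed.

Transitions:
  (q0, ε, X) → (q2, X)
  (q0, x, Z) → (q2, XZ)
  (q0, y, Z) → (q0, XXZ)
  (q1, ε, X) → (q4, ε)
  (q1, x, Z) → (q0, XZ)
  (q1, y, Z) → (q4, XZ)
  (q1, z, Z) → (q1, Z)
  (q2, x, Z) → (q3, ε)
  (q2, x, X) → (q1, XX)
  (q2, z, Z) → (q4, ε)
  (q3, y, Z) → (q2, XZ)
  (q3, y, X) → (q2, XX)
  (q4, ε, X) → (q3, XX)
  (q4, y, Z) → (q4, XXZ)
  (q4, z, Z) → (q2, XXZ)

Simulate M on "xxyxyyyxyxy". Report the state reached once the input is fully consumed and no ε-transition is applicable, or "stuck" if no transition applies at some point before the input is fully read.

stuck

(q0, xxyxyyyxyxy, Z)
  read x, top Z: go to q2, push XZ → (q2, xyxyyyxyxy, XZ)
  read x, top X: go to q1, push XX → (q1, yxyyyxyxy, XXZ)
  ε-move, top X: go to q4, push ε → (q4, yxyyyxyxy, XZ)
  ε-move, top X: go to q3, push XX → (q3, yxyyyxyxy, XXZ)
  read y, top X: go to q2, push XX → (q2, xyyyxyxy, XXXZ)
  read x, top X: go to q1, push XX → (q1, yyyxyxy, XXXXZ)
  ε-move, top X: go to q4, push ε → (q4, yyyxyxy, XXXZ)
  ε-move, top X: go to q3, push XX → (q3, yyyxyxy, XXXXZ)
  read y, top X: go to q2, push XX → (q2, yyxyxy, XXXXXZ)
No transition for (q2, y, top X); M blocks with input yyxyxy remaining.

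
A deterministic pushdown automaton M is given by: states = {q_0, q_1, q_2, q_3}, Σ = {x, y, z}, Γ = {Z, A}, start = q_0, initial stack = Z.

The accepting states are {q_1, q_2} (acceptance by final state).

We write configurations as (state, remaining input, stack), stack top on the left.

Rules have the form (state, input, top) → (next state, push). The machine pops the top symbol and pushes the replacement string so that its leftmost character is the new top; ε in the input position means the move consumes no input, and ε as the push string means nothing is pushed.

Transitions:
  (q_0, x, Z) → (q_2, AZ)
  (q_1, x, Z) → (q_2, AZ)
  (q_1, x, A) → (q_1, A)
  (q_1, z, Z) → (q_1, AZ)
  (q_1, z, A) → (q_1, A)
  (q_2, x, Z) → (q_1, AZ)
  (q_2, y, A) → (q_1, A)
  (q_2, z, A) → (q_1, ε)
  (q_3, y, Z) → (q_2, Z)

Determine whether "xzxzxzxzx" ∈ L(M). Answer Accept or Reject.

Accept

(q_0, xzxzxzxzx, Z) ⊢ (q_2, zxzxzxzx, AZ) ⊢ (q_1, xzxzxzx, Z) ⊢ (q_2, zxzxzx, AZ) ⊢ (q_1, xzxzx, Z) ⊢ (q_2, zxzx, AZ) ⊢ (q_1, xzx, Z) ⊢ (q_2, zx, AZ) ⊢ (q_1, x, Z) ⊢ (q_2, ε, AZ)
All input consumed; state q_2 ∈ F.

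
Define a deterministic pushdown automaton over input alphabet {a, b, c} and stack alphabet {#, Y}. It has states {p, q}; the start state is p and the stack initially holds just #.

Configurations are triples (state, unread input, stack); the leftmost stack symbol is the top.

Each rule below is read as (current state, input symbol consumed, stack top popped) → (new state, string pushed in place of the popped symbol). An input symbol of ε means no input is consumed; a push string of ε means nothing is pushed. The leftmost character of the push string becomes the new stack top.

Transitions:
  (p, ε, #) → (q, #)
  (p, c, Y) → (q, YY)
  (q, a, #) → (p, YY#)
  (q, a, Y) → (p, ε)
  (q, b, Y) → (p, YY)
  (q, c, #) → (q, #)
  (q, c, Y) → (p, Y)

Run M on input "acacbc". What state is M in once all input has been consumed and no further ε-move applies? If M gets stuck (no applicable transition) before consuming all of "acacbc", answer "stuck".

q

(p, acacbc, #)
  ε-move, top #: go to q, push # → (q, acacbc, #)
  read a, top #: go to p, push YY# → (p, cacbc, YY#)
  read c, top Y: go to q, push YY → (q, acbc, YYY#)
  read a, top Y: go to p, push ε → (p, cbc, YY#)
  read c, top Y: go to q, push YY → (q, bc, YYY#)
  read b, top Y: go to p, push YY → (p, c, YYYY#)
  read c, top Y: go to q, push YY → (q, ε, YYYYY#)
All input consumed; M is in state q.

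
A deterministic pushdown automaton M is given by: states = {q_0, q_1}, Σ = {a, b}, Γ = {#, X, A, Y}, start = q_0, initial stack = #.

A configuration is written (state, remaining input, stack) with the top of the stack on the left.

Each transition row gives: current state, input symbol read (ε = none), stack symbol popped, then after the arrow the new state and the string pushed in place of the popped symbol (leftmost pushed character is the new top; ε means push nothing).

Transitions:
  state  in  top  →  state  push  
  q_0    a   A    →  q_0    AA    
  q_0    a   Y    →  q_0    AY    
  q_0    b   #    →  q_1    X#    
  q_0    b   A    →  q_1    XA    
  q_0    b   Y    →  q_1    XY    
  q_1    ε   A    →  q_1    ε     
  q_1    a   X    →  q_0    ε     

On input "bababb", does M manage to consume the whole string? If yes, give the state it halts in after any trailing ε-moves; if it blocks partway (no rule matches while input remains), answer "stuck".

(q_0, bababb, #)
  read b, top #: go to q_1, push X# → (q_1, ababb, X#)
  read a, top X: go to q_0, push ε → (q_0, babb, #)
  read b, top #: go to q_1, push X# → (q_1, abb, X#)
  read a, top X: go to q_0, push ε → (q_0, bb, #)
  read b, top #: go to q_1, push X# → (q_1, b, X#)
No transition for (q_1, b, top X); M blocks with input b remaining.

stuck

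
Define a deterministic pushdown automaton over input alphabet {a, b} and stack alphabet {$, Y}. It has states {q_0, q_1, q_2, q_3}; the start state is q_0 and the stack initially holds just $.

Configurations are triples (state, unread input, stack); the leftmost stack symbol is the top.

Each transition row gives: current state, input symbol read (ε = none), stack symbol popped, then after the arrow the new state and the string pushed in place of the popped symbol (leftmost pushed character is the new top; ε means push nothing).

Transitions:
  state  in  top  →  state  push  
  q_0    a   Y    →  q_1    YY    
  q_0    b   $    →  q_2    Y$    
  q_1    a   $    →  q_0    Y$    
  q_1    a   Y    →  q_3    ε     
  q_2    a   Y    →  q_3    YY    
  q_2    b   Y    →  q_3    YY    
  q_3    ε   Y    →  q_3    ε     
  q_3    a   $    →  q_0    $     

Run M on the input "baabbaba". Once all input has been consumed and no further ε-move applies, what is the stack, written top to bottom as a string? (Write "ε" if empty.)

(q_0, baabbaba, $) ⊢ (q_2, aabbaba, Y$) ⊢ (q_3, abbaba, YY$) ⊢ (q_3, abbaba, Y$) ⊢ (q_3, abbaba, $) ⊢ (q_0, bbaba, $) ⊢ (q_2, baba, Y$) ⊢ (q_3, aba, YY$) ⊢ (q_3, aba, Y$) ⊢ (q_3, aba, $) ⊢ (q_0, ba, $) ⊢ (q_2, a, Y$) ⊢ (q_3, ε, YY$) ⊢ (q_3, ε, Y$) ⊢ (q_3, ε, $)
All input consumed in state q_3 with stack $.

$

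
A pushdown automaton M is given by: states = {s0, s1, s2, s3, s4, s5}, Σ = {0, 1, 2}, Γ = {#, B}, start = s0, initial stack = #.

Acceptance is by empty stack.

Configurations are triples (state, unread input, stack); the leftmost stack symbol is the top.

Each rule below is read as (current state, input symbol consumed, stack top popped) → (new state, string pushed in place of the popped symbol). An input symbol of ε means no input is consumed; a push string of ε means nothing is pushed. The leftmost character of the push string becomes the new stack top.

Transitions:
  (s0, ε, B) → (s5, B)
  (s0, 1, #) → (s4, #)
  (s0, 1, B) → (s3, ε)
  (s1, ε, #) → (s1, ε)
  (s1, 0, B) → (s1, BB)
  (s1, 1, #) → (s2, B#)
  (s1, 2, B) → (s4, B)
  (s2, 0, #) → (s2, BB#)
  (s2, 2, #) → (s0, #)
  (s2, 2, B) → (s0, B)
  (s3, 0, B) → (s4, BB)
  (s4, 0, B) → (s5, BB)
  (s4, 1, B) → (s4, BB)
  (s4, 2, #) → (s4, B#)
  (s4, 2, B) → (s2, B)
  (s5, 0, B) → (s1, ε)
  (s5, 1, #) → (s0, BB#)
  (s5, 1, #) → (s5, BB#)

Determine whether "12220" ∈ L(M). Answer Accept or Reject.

One accepting computation: (s0, 12220, #) ⊢ (s4, 2220, #) ⊢ (s4, 220, B#) ⊢ (s2, 20, B#) ⊢ (s0, 0, B#) ⊢ (s5, 0, B#) ⊢ (s1, ε, #) ⊢ (s1, ε, ε)
All input consumed and the stack is empty.

Accept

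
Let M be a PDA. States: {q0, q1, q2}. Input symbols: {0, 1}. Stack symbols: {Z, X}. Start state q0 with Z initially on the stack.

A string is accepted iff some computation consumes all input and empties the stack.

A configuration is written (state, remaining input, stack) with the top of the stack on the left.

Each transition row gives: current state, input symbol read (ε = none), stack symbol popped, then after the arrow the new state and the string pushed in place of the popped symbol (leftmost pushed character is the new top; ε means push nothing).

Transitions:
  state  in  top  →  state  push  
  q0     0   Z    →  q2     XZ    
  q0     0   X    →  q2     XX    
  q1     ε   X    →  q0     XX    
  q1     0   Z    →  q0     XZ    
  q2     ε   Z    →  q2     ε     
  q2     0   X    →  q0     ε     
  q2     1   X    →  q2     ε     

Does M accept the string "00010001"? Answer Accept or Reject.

No computation consumes all input and empties the stack.

Reject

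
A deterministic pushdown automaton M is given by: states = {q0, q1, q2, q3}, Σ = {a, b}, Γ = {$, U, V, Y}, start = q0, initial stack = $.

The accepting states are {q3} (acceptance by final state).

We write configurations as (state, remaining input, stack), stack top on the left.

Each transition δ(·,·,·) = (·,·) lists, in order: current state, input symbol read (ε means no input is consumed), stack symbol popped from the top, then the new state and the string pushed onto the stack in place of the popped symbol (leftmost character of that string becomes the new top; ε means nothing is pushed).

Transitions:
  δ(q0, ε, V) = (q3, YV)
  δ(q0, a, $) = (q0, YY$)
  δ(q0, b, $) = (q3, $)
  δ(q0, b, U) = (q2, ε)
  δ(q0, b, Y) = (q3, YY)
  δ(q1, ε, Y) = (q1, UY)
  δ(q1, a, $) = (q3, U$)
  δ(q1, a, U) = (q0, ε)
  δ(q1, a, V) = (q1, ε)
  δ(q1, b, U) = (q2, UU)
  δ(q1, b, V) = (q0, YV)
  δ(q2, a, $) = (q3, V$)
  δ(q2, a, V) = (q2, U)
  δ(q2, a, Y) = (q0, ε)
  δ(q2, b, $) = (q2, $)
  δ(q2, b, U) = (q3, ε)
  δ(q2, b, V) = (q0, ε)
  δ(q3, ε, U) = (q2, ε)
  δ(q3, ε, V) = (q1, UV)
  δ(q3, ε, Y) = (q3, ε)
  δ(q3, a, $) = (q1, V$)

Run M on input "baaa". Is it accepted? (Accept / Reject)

(q0, baaa, $)
  read b, top $: go to q3, push $ → (q3, aaa, $)
  read a, top $: go to q1, push V$ → (q1, aa, V$)
  read a, top V: go to q1, push ε → (q1, a, $)
  read a, top $: go to q3, push U$ → (q3, ε, U$)
All input consumed; state q3 ∈ F.

Accept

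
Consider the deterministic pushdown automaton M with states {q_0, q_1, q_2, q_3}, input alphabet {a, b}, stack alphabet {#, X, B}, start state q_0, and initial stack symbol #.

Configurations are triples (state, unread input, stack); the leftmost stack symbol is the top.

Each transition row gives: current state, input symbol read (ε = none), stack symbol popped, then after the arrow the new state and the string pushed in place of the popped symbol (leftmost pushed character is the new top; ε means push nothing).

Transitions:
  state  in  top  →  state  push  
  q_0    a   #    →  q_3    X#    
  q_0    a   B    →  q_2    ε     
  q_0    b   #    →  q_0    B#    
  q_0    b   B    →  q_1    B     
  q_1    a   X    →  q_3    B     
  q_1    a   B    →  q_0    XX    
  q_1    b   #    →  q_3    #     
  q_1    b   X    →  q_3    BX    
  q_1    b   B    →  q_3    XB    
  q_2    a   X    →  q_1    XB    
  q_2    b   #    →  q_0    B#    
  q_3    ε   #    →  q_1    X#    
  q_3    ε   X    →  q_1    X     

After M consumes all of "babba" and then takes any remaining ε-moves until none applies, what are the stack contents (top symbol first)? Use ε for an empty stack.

XX#

(q_0, babba, #)
  read b, top #: go to q_0, push B# → (q_0, abba, B#)
  read a, top B: go to q_2, push ε → (q_2, bba, #)
  read b, top #: go to q_0, push B# → (q_0, ba, B#)
  read b, top B: go to q_1, push B → (q_1, a, B#)
  read a, top B: go to q_0, push XX → (q_0, ε, XX#)
All input consumed in state q_0 with stack XX#.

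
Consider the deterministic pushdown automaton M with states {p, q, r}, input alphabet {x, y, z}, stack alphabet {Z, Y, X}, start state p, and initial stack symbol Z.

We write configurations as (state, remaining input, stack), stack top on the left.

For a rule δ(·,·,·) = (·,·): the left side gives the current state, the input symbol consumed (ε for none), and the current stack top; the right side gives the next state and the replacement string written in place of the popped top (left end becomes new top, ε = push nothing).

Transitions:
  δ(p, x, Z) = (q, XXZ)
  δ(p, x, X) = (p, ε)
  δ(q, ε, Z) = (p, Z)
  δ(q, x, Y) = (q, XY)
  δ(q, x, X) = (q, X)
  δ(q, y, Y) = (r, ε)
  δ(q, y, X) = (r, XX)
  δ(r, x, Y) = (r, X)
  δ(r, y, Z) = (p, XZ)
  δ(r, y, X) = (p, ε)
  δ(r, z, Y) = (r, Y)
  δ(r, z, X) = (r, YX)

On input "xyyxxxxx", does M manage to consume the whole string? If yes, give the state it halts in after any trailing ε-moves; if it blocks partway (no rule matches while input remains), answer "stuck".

(p, xyyxxxxx, Z) ⊢ (q, yyxxxxx, XXZ) ⊢ (r, yxxxxx, XXXZ) ⊢ (p, xxxxx, XXZ) ⊢ (p, xxxx, XZ) ⊢ (p, xxx, Z) ⊢ (q, xx, XXZ) ⊢ (q, x, XXZ) ⊢ (q, ε, XXZ)
All input consumed; M is in state q.

q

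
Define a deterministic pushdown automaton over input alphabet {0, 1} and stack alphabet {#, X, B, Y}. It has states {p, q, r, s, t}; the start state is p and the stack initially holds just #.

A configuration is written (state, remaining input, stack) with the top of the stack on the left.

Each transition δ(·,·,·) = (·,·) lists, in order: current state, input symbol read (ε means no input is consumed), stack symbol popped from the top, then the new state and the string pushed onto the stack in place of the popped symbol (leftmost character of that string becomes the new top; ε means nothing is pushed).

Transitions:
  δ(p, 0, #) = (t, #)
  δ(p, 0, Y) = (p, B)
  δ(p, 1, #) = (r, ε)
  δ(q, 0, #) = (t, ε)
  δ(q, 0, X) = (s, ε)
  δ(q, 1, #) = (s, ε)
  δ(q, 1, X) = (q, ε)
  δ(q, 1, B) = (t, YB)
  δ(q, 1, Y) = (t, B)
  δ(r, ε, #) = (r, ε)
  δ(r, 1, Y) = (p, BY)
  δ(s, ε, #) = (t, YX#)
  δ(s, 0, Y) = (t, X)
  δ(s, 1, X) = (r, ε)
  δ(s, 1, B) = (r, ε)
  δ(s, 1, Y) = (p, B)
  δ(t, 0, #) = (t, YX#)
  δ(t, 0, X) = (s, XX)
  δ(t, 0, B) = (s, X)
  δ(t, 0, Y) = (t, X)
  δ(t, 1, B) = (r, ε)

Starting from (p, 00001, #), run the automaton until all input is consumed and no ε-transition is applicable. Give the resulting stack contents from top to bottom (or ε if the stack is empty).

(p, 00001, #)
  read 0, top #: go to t, push # → (t, 0001, #)
  read 0, top #: go to t, push YX# → (t, 001, YX#)
  read 0, top Y: go to t, push X → (t, 01, XX#)
  read 0, top X: go to s, push XX → (s, 1, XXX#)
  read 1, top X: go to r, push ε → (r, ε, XX#)
All input consumed in state r with stack XX#.

XX#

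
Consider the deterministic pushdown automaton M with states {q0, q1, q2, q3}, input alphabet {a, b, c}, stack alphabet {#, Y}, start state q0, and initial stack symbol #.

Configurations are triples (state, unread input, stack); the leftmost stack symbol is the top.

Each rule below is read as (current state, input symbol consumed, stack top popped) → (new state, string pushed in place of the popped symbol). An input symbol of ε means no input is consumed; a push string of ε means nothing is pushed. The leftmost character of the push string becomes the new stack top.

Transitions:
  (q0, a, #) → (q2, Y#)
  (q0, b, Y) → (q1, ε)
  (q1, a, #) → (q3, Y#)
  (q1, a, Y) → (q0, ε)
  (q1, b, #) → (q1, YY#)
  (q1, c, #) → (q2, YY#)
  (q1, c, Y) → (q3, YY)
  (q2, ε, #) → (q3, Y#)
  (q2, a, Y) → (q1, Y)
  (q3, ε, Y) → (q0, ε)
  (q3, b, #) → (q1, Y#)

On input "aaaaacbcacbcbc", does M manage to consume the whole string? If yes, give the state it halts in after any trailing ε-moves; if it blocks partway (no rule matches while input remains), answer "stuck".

q2

(q0, aaaaacbcacbcbc, #)
  read a, top #: go to q2, push Y# → (q2, aaaacbcacbcbc, Y#)
  read a, top Y: go to q1, push Y → (q1, aaacbcacbcbc, Y#)
  read a, top Y: go to q0, push ε → (q0, aacbcacbcbc, #)
  read a, top #: go to q2, push Y# → (q2, acbcacbcbc, Y#)
  read a, top Y: go to q1, push Y → (q1, cbcacbcbc, Y#)
  read c, top Y: go to q3, push YY → (q3, bcacbcbc, YY#)
  ε-move, top Y: go to q0, push ε → (q0, bcacbcbc, Y#)
  read b, top Y: go to q1, push ε → (q1, cacbcbc, #)
  read c, top #: go to q2, push YY# → (q2, acbcbc, YY#)
  read a, top Y: go to q1, push Y → (q1, cbcbc, YY#)
  read c, top Y: go to q3, push YY → (q3, bcbc, YYY#)
  ε-move, top Y: go to q0, push ε → (q0, bcbc, YY#)
  read b, top Y: go to q1, push ε → (q1, cbc, Y#)
  read c, top Y: go to q3, push YY → (q3, bc, YY#)
  ε-move, top Y: go to q0, push ε → (q0, bc, Y#)
  read b, top Y: go to q1, push ε → (q1, c, #)
  read c, top #: go to q2, push YY# → (q2, ε, YY#)
All input consumed; M is in state q2.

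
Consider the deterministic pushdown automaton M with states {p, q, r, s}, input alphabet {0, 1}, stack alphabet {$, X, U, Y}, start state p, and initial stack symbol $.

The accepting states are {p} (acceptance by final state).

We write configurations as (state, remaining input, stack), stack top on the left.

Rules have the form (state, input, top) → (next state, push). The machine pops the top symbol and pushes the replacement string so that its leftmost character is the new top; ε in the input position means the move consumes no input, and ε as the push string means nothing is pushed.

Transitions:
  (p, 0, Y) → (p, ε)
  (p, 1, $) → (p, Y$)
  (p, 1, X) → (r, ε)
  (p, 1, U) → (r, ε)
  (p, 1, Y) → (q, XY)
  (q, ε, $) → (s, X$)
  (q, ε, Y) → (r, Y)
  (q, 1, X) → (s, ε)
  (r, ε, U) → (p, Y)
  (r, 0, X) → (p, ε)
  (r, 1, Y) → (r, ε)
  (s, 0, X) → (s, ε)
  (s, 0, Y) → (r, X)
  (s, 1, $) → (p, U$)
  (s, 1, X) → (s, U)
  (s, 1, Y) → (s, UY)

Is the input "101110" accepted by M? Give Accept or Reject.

(p, 101110, $)
  read 1, top $: go to p, push Y$ → (p, 01110, Y$)
  read 0, top Y: go to p, push ε → (p, 1110, $)
  read 1, top $: go to p, push Y$ → (p, 110, Y$)
  read 1, top Y: go to q, push XY → (q, 10, XY$)
  read 1, top X: go to s, push ε → (s, 0, Y$)
  read 0, top Y: go to r, push X → (r, ε, X$)
All input consumed; state r ∉ F and no further ε-move applies.

Reject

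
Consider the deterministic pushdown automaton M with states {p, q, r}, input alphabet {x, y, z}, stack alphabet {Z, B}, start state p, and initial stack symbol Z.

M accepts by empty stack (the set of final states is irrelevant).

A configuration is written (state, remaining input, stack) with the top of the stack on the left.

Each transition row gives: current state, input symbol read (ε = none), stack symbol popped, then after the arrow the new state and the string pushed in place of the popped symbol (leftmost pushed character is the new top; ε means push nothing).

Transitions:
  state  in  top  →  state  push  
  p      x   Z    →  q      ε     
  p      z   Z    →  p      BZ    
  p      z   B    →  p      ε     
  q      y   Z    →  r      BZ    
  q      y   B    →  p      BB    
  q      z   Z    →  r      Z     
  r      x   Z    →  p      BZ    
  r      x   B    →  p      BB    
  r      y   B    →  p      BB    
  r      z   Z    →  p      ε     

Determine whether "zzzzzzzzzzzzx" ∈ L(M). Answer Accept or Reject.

Accept

(p, zzzzzzzzzzzzx, Z)
  read z, top Z: go to p, push BZ → (p, zzzzzzzzzzzx, BZ)
  read z, top B: go to p, push ε → (p, zzzzzzzzzzx, Z)
  read z, top Z: go to p, push BZ → (p, zzzzzzzzzx, BZ)
  read z, top B: go to p, push ε → (p, zzzzzzzzx, Z)
  read z, top Z: go to p, push BZ → (p, zzzzzzzx, BZ)
  read z, top B: go to p, push ε → (p, zzzzzzx, Z)
  read z, top Z: go to p, push BZ → (p, zzzzzx, BZ)
  read z, top B: go to p, push ε → (p, zzzzx, Z)
  read z, top Z: go to p, push BZ → (p, zzzx, BZ)
  read z, top B: go to p, push ε → (p, zzx, Z)
  read z, top Z: go to p, push BZ → (p, zx, BZ)
  read z, top B: go to p, push ε → (p, x, Z)
  read x, top Z: go to q, push ε → (q, ε, ε)
All input consumed and the stack is empty.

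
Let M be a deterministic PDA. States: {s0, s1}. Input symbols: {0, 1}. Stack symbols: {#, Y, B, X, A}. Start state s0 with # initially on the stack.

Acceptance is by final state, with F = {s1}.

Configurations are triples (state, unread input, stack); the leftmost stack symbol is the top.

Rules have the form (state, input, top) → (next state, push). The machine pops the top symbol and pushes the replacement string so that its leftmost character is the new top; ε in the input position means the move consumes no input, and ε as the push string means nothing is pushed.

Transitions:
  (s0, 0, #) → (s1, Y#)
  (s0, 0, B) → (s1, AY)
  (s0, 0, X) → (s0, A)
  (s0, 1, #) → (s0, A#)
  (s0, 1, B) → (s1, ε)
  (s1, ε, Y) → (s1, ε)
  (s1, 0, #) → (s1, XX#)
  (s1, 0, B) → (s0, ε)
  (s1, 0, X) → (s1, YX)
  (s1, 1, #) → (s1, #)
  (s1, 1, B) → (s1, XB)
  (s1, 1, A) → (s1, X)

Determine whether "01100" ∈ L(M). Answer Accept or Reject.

(s0, 01100, #) ⊢ (s1, 1100, Y#) ⊢ (s1, 1100, #) ⊢ (s1, 100, #) ⊢ (s1, 00, #) ⊢ (s1, 0, XX#) ⊢ (s1, ε, YXX#)
All input consumed; state s1 ∈ F.

Accept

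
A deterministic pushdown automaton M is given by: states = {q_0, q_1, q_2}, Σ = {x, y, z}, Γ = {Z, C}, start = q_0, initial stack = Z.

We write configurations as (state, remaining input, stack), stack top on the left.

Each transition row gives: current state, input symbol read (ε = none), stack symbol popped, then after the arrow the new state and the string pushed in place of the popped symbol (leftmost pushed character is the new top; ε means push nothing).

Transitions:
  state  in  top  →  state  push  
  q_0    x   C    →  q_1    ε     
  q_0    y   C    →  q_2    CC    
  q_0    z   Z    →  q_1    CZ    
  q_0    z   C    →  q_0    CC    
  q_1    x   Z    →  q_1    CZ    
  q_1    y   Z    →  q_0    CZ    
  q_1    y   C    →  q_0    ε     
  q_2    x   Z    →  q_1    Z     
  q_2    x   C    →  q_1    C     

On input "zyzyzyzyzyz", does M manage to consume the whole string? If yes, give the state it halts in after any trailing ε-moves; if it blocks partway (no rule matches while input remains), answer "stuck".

q_1

(q_0, zyzyzyzyzyz, Z)
  read z, top Z: go to q_1, push CZ → (q_1, yzyzyzyzyz, CZ)
  read y, top C: go to q_0, push ε → (q_0, zyzyzyzyz, Z)
  read z, top Z: go to q_1, push CZ → (q_1, yzyzyzyz, CZ)
  read y, top C: go to q_0, push ε → (q_0, zyzyzyz, Z)
  read z, top Z: go to q_1, push CZ → (q_1, yzyzyz, CZ)
  read y, top C: go to q_0, push ε → (q_0, zyzyz, Z)
  read z, top Z: go to q_1, push CZ → (q_1, yzyz, CZ)
  read y, top C: go to q_0, push ε → (q_0, zyz, Z)
  read z, top Z: go to q_1, push CZ → (q_1, yz, CZ)
  read y, top C: go to q_0, push ε → (q_0, z, Z)
  read z, top Z: go to q_1, push CZ → (q_1, ε, CZ)
All input consumed; M is in state q_1.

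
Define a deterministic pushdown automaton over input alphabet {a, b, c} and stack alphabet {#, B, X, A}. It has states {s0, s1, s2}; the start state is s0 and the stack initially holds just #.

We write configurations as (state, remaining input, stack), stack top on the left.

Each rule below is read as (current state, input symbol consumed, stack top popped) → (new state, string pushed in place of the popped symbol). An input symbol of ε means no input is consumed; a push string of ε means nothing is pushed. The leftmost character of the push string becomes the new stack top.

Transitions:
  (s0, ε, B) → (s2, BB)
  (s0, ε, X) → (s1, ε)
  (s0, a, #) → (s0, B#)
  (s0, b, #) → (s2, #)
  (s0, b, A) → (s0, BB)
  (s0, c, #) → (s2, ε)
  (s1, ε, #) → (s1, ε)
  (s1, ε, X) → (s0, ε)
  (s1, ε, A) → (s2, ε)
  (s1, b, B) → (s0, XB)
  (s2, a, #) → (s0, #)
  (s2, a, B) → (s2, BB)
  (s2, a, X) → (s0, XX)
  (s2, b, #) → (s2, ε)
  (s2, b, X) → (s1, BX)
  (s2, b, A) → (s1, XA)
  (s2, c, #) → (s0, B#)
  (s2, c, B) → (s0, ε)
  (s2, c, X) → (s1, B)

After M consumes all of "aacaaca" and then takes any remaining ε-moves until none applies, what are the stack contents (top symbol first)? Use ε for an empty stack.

(s0, aacaaca, #)
  read a, top #: go to s0, push B# → (s0, acaaca, B#)
  ε-move, top B: go to s2, push BB → (s2, acaaca, BB#)
  read a, top B: go to s2, push BB → (s2, caaca, BBB#)
  read c, top B: go to s0, push ε → (s0, aaca, BB#)
  ε-move, top B: go to s2, push BB → (s2, aaca, BBB#)
  read a, top B: go to s2, push BB → (s2, aca, BBBB#)
  read a, top B: go to s2, push BB → (s2, ca, BBBBB#)
  read c, top B: go to s0, push ε → (s0, a, BBBB#)
  ε-move, top B: go to s2, push BB → (s2, a, BBBBB#)
  read a, top B: go to s2, push BB → (s2, ε, BBBBBB#)
All input consumed in state s2 with stack BBBBBB#.

BBBBBB#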